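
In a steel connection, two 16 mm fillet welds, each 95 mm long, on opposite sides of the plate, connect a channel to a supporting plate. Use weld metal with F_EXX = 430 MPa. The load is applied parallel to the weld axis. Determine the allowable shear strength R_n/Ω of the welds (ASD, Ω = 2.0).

Effective throat t_e = 0.707 × 16 = 11.31 mm.
Total length L = 190 mm; A_we = 11.31 × 190 = 2149 mm².
F_nw = 0.6 F_EXX = 0.6 × 430 = 258 MPa.
R_n = 258 × 2149 × 10⁻³ = 554.5 kN; R_n/Ω = 554.5/2.0 = 277.3 kN.

R_n/Ω ≈ 277 kN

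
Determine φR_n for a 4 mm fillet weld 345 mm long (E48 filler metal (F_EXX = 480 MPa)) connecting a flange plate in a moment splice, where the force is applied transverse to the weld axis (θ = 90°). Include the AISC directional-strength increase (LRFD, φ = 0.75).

φR_n ≈ 316 kN

t_e = 0.707 × 4 = 2.828 mm; A_we = 2.828 × 345 = 975.7 mm².
Directional factor: 1.0 + 0.5 sin^1.5(90°) = 1.5.
F_nw = 0.6 × 480 × 1.5 = 432 MPa.
φR_n = 0.75 × 432 × 975.7 × 10⁻³ = 316.1 kN.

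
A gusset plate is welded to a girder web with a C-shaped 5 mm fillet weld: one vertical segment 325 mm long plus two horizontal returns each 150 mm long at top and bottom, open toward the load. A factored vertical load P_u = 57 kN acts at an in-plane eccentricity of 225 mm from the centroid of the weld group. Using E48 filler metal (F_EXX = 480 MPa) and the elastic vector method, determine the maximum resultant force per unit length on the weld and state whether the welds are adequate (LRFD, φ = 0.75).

Total weld length L_w = 625 mm. Treat welds as unit-width lines.
Centroid: x̄ = 2×150×75 / 625 = 36 mm from the vertical weld.
Polar moment about centroid: J = I_x + I_y = [325³/12 + 2×150×162.5²] + [325×36² + 2(150³/12 + 150×39²)] = 12220000 mm³.
Direct shear f_v = P/L_w = 57×10³ / 625 = 91.2 N/mm (vertical).
Torsion M = P·e = 57×10³ × 225 = 12825000 N·mm.
Critical point at (x, y) = (114, 162.5) from centroid. f_tx = M·y/J = 170.5 N/mm; f_ty = M·x/J = 119.6 N/mm.
Resultant f_max = √[f_tx² + (f_v + f_ty)²] = √[170.5² + (91.2 + 119.6)²] = 271.1 N/mm.
Capacity per unit length: φr_n = 0.75 × 0.6 × 480 × (0.707 × 5) = 763.6 N/mm.
271.1 ≤ 763.6 → adequate.

f_max ≈ 271 N/mm; adequate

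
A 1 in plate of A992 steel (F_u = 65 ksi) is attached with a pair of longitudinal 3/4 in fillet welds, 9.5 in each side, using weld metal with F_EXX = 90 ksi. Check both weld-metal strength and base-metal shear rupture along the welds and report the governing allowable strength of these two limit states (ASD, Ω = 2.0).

R_n/Ω ≈ 272 kips (weld metal governs)

t_e = 0.707 × 0.75 = 0.5302 in; L = 19 in.
Weld metal: R_n/Ω = (1/2.0) × 0.6 × 90 × 0.5302 × 19 = 272 kips.
Base metal (shear rupture): R_n/Ω = (1/2.0) × 0.6 × 65 × 1 × 19 = 370.5 kips.
Governing: weld metal.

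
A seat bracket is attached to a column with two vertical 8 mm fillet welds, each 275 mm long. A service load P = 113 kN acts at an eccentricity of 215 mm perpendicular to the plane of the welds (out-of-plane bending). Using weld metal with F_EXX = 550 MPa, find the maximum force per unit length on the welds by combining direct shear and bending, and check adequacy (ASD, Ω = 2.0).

L_w = 2 × 275 = 550 mm; section modulus (unit throat) S = 2 × L²/6 = 25210 mm².
Direct shear f_v = P/L_w = 113×10³/550 = 205.5 N/mm.
Moment M = P × e = 113×10³ × 215 = 24295000 N·mm; bending f_b = M/S = 963.8 N/mm.
f_max = √(f_v² + f_b²) = √(205.5² + 963.8²) = 985.4 N/mm.
r_n/Ω = (1/2.0) × 0.6 × 550 × (0.707 × 8) = 933.2 N/mm → NOT adequate.

f_max ≈ 985 N/mm; NOT adequate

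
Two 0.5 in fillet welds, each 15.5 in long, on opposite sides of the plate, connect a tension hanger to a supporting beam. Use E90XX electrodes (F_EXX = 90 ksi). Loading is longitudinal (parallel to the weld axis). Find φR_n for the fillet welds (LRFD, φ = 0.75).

Effective throat t_e = 0.707 × 0.5 = 0.3535 in.
Total length L = 31 in; A_we = 0.3535 × 31 = 10.96 in².
F_nw = 0.6 F_EXX = 0.6 × 90 = 54 ksi.
φR_n = 0.75 × 54 × 10.96 = 443.8 kips.

φR_n ≈ 444 kips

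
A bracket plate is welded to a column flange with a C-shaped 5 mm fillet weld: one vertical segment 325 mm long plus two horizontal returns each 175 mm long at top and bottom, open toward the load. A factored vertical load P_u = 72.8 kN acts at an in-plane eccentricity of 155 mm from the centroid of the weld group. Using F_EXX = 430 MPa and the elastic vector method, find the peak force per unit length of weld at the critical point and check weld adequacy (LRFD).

f_max ≈ 246 N/mm; adequate

Total weld length L_w = 675 mm. Treat welds as unit-width lines.
Centroid: x̄ = 2×175×87.5 / 675 = 45.37 mm from the vertical weld.
Polar moment about centroid: J = I_x + I_y = [325³/12 + 2×175×162.5²] + [325×45.37² + 2(175³/12 + 175×42.13²)] = 14290000 mm³.
Direct shear f_v = P/L_w = 72.8×10³ / 675 = 107.9 N/mm (vertical).
Torsion M = P·e = 72.8×10³ × 155 = 11284000 N·mm.
Critical point at (x, y) = (129.6, 162.5) from centroid. f_tx = M·y/J = 128.4 N/mm; f_ty = M·x/J = 102.4 N/mm.
Resultant f_max = √[f_tx² + (f_v + f_ty)²] = √[128.4² + (107.9 + 102.4)²] = 246.3 N/mm.
Capacity per unit length: φr_n = 0.75 × 0.6 × 430 × (0.707 × 5) = 684 N/mm.
246.3 ≤ 684 → adequate.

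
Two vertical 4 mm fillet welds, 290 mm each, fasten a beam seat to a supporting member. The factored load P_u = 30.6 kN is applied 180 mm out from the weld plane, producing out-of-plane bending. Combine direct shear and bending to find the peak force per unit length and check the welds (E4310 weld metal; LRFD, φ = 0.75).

E43XX → F_EXX = 430 MPa.
L_w = 2 × 290 = 580 mm; section modulus (unit throat) S = 2 × L²/6 = 28030 mm².
Direct shear f_v = P/L_w = 30.6×10³/580 = 52.76 N/mm.
Moment M = P × e = 30.6×10³ × 180 = 5508000 N·mm; bending f_b = M/S = 196.5 N/mm.
f_max = √(f_v² + f_b²) = √(52.76² + 196.5²) = 203.4 N/mm.
φr_n = 0.75 × 0.6 × 430 × (0.707 × 4) = 547.2 N/mm → adequate.

f_max ≈ 203 N/mm; adequate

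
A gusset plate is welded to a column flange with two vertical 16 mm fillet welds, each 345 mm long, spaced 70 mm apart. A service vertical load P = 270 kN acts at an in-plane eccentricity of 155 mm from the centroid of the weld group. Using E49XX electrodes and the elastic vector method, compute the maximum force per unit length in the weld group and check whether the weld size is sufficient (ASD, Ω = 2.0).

E49XX → F_EXX = 490 MPa.
Total weld length L_w = 690 mm. Treat welds as unit-width lines.
Polar moment about centroid: J = 2[d³/12 + d(b/2)²] = 2[345³/12 + 345×35²] = 7689000 mm³.
Direct shear f_v = P/L_w = 270×10³ / 690 = 391.3 N/mm (vertical).
Torsion M = P·e = 270×10³ × 155 = 41850000 N·mm.
Critical point at (x, y) = (35, 172.5) from centroid. f_tx = M·y/J = 938.9 N/mm; f_ty = M·x/J = 190.5 N/mm.
Resultant f_max = √[f_tx² + (f_v + f_ty)²] = √[938.9² + (391.3 + 190.5)²] = 1105 N/mm.
Capacity per unit length: r_n/Ω = (1/2.0) × 0.6 × 490 × (0.707 × 16) = 1663 N/mm.
1105 ≤ 1663 → adequate.

f_max ≈ 1100 N/mm; adequate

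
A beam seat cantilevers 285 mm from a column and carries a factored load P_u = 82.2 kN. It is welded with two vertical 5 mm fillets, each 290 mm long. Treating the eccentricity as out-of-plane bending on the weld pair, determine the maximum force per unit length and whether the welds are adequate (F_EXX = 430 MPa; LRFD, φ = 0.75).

L_w = 2 × 290 = 580 mm; section modulus (unit throat) S = 2 × L²/6 = 28030 mm².
Direct shear f_v = P/L_w = 82.2×10³/580 = 141.7 N/mm.
Moment M = P × e = 82.2×10³ × 285 = 23427000 N·mm; bending f_b = M/S = 835.7 N/mm.
f_max = √(f_v² + f_b²) = √(141.7² + 835.7²) = 847.6 N/mm.
φr_n = 0.75 × 0.6 × 430 × (0.707 × 5) = 684 N/mm → NOT adequate.

f_max ≈ 848 N/mm; NOT adequate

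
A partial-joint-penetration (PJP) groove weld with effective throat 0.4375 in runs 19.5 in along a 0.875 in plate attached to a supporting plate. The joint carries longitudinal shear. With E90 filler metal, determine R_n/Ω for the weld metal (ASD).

R_n/Ω ≈ 230 kip

E90XX → F_EXX = 90 ksi.
Effective throat (given) t_e = 0.4375 in.
A_we = 0.4375 × 19.5 = 8.531 in².
F_nw = 0.6 F_EXX = 54 ksi.
R_n/Ω = (54 × 8.531) / 2.0 = 230.3 kip.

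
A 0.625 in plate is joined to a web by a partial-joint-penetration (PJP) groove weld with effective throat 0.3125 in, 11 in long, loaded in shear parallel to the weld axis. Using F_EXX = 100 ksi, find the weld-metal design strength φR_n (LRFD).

Effective throat (given) t_e = 0.3125 in.
A_we = 0.3125 × 11 = 3.438 in².
F_nw = 0.6 F_EXX = 60 ksi.
φR_n = 0.75 × 60 × 3.438 = 154.7 kips.

φR_n ≈ 155 kips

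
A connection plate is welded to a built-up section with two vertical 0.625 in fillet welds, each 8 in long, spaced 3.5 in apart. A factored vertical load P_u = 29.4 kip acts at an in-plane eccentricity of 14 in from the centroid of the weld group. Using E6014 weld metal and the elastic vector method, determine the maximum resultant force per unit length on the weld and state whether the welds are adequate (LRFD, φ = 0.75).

f_max ≈ 14.2 kip/in; NOT adequate

E60XX → F_EXX = 60 ksi.
Total weld length L_w = 16 in. Treat welds as unit-width lines.
Polar moment about centroid: J = 2[d³/12 + d(b/2)²] = 2[8³/12 + 8×1.75²] = 134.3 in³.
Direct shear f_v = P/L_w = 29.4 / 16 = 1.837 kip/in (vertical).
Torsion M = P·e = 29.4 × 14 = 411.6 kip·in.
Critical point at (x, y) = (1.75, 4) from centroid. f_tx = M·y/J = 12.26 kip/in; f_ty = M·x/J = 5.362 kip/in.
Resultant f_max = √[f_tx² + (f_v + f_ty)²] = √[12.26² + (1.837 + 5.362)²] = 14.21 kip/in.
Capacity per unit length: φr_n = 0.75 × 0.6 × 60 × (0.707 × 0.625) = 11.93 kip/in.
14.21 > 11.93 → NOT adequate.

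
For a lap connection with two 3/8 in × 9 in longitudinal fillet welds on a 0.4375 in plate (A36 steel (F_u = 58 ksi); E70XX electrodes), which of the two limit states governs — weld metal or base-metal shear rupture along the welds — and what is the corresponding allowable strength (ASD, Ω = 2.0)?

R_n/Ω ≈ 100 kip (weld metal governs)

E70XX → F_EXX = 70 ksi.
t_e = 0.707 × 0.375 = 0.2651 in; L = 18 in.
Weld metal: R_n/Ω = (1/2.0) × 0.6 × 70 × 0.2651 × 18 = 100.2 kip.
Base metal (shear rupture): R_n/Ω = (1/2.0) × 0.6 × 58 × 0.4375 × 18 = 137 kip.
Governing: weld metal.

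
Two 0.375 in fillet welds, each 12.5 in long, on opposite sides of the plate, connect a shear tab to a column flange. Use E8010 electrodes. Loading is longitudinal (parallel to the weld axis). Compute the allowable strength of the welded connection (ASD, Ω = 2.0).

R_n/Ω ≈ 159 kips

E80XX → F_EXX = 80 ksi.
Effective throat t_e = 0.707 × 0.375 = 0.2651 in.
Total length L = 25 in; A_we = 0.2651 × 25 = 6.628 in².
F_nw = 0.6 F_EXX = 0.6 × 80 = 48 ksi.
R_n = 48 × 6.628 = 318.1 kips; R_n/Ω = 318.1/2.0 = 159.1 kips.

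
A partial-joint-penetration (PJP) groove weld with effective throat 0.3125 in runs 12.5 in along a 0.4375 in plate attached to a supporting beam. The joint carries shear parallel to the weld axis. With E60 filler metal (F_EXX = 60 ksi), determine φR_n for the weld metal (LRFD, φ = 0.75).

φR_n ≈ 105 kip

Effective throat (given) t_e = 0.3125 in.
A_we = 0.3125 × 12.5 = 3.906 in².
F_nw = 0.6 F_EXX = 36 ksi.
φR_n = 0.75 × 36 × 3.906 = 105.5 kip.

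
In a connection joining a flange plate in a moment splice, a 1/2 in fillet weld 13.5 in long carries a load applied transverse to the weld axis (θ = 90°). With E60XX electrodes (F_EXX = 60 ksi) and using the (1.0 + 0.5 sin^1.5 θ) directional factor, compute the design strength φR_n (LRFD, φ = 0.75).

φR_n ≈ 193 kips

t_e = 0.707 × 0.5 = 0.3535 in; A_we = 0.3535 × 13.5 = 4.772 in².
Directional factor: 1.0 + 0.5 sin^1.5(90°) = 1.5.
F_nw = 0.6 × 60 × 1.5 = 54 ksi.
φR_n = 0.75 × 54 × 4.772 = 193.3 kips.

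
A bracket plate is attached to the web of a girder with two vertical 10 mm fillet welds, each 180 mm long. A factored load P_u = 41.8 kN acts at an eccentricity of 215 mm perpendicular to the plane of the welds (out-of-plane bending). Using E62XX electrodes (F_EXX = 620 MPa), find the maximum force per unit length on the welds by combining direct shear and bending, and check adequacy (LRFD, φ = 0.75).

f_max ≈ 840 N/mm; adequate

L_w = 2 × 180 = 360 mm; section modulus (unit throat) S = 2 × L²/6 = 10800 mm².
Direct shear f_v = P/L_w = 41.8×10³/360 = 116.1 N/mm.
Moment M = P × e = 41.8×10³ × 215 = 8987000 N·mm; bending f_b = M/S = 832.1 N/mm.
f_max = √(f_v² + f_b²) = √(116.1² + 832.1²) = 840.2 N/mm.
φr_n = 0.75 × 0.6 × 620 × (0.707 × 10) = 1973 N/mm → adequate.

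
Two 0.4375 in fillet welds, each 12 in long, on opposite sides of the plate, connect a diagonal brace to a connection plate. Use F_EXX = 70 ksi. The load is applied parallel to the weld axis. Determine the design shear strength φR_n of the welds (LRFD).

φR_n ≈ 234 kip

Effective throat t_e = 0.707 × 0.4375 = 0.3093 in.
Total length L = 24 in; A_we = 0.3093 × 24 = 7.423 in².
F_nw = 0.6 F_EXX = 0.6 × 70 = 42 ksi.
φR_n = 0.75 × 42 × 7.423 = 233.8 kip.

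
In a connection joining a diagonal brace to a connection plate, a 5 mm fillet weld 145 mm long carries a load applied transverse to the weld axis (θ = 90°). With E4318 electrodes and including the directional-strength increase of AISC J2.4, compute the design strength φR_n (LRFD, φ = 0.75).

φR_n ≈ 149 kN

E43XX → F_EXX = 430 MPa.
t_e = 0.707 × 5 = 3.535 mm; A_we = 3.535 × 145 = 512.6 mm².
Directional factor: 1.0 + 0.5 sin^1.5(90°) = 1.5.
F_nw = 0.6 × 430 × 1.5 = 387 MPa.
φR_n = 0.75 × 387 × 512.6 × 10⁻³ = 148.8 kN.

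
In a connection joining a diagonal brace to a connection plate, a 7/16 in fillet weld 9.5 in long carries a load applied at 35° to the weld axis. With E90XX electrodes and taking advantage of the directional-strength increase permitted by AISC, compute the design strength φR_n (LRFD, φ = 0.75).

φR_n ≈ 145 kip

E90XX → F_EXX = 90 ksi.
t_e = 0.707 × 0.4375 = 0.3093 in; A_we = 0.3093 × 9.5 = 2.938 in².
Directional factor: 1.0 + 0.5 sin^1.5(35°) = 1.217.
F_nw = 0.6 × 90 × 1.217 = 65.73 ksi.
φR_n = 0.75 × 65.73 × 2.938 = 144.9 kip.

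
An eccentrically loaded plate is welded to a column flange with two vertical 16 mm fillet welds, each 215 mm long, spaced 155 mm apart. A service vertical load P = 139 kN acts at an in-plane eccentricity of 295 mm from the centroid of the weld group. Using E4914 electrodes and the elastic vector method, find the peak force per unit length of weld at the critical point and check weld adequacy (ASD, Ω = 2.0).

f_max ≈ 1490 N/mm; adequate

E49XX → F_EXX = 490 MPa.
Total weld length L_w = 430 mm. Treat welds as unit-width lines.
Polar moment about centroid: J = 2[d³/12 + d(b/2)²] = 2[215³/12 + 215×77.5²] = 4239000 mm³.
Direct shear f_v = P/L_w = 139×10³ / 430 = 323.3 N/mm (vertical).
Torsion M = P·e = 139×10³ × 295 = 41005000 N·mm.
Critical point at (x, y) = (77.5, 107.5) from centroid. f_tx = M·y/J = 1040 N/mm; f_ty = M·x/J = 749.7 N/mm.
Resultant f_max = √[f_tx² + (f_v + f_ty)²] = √[1040² + (323.3 + 749.7)²] = 1494 N/mm.
Capacity per unit length: r_n/Ω = (1/2.0) × 0.6 × 490 × (0.707 × 16) = 1663 N/mm.
1494 ≤ 1663 → adequate.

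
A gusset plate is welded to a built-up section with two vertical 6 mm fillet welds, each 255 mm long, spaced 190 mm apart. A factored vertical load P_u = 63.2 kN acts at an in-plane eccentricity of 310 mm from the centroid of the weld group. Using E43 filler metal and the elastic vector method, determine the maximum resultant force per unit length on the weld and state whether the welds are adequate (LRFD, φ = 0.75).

f_max ≈ 507 N/mm; adequate

E43XX → F_EXX = 430 MPa.
Total weld length L_w = 510 mm. Treat welds as unit-width lines.
Polar moment about centroid: J = 2[d³/12 + d(b/2)²] = 2[255³/12 + 255×95²] = 7366000 mm³.
Direct shear f_v = P/L_w = 63.2×10³ / 510 = 123.9 N/mm (vertical).
Torsion M = P·e = 63.2×10³ × 310 = 19592000 N·mm.
Critical point at (x, y) = (95, 127.5) from centroid. f_tx = M·y/J = 339.1 N/mm; f_ty = M·x/J = 252.7 N/mm.
Resultant f_max = √[f_tx² + (f_v + f_ty)²] = √[339.1² + (123.9 + 252.7)²] = 506.8 N/mm.
Capacity per unit length: φr_n = 0.75 × 0.6 × 430 × (0.707 × 6) = 820.8 N/mm.
506.8 ≤ 820.8 → adequate.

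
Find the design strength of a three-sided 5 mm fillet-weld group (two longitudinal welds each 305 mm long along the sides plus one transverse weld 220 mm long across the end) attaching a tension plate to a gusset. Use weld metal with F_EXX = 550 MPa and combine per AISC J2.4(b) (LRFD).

φR_n ≈ 742 kN

t_e = 0.707 × 5 = 3.535 mm.
R_nwl = 0.6 × 550 × 3.535 × 610 × 10⁻³ = 711.6 kN (longitudinal, 2 welds).
R_nwt = 0.6 × 550 × 3.535 × 220 × 10⁻³ = 256.6 kN (transverse, base value).
(i) R_nwl + R_nwt = 968.2 kN; (ii) 0.85 R_nwl + 1.5 R_nwt = 989.8 kN.
R_n = max = 989.8 kN [governs: (ii)]; φR_n = 742.4 kN.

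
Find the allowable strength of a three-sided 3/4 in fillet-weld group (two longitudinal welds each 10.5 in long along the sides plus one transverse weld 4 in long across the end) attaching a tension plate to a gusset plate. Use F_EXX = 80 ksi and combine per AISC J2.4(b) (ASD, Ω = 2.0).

t_e = 0.707 × 0.75 = 0.5302 in.
R_nwl = 0.6 × 80 × 0.5302 × 21 = 534.5 kip (longitudinal, 2 welds).
R_nwt = 0.6 × 80 × 0.5302 × 4 = 101.8 kip (transverse, base value).
(i) R_nwl + R_nwt = 636.3 kip; (ii) 0.85 R_nwl + 1.5 R_nwt = 607 kip.
R_n = max = 636.3 kip [governs: (i)]; R_n/Ω = 318.1 kip.

R_n/Ω ≈ 318 kip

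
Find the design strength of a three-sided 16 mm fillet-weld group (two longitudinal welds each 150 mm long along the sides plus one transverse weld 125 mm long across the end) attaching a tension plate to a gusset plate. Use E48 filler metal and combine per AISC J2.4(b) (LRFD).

φR_n ≈ 1080 kN

E48XX → F_EXX = 480 MPa.
t_e = 0.707 × 16 = 11.31 mm.
R_nwl = 0.6 × 480 × 11.31 × 300 × 10⁻³ = 977.4 kN (longitudinal, 2 welds).
R_nwt = 0.6 × 480 × 11.31 × 125 × 10⁻³ = 407.2 kN (transverse, base value).
(i) R_nwl + R_nwt = 1385 kN; (ii) 0.85 R_nwl + 1.5 R_nwt = 1442 kN.
R_n = max = 1442 kN [governs: (ii)]; φR_n = 1081 kN.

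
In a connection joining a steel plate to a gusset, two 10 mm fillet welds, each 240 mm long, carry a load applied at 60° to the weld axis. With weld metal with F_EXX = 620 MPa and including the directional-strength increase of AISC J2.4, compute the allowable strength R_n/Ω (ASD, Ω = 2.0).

R_n/Ω ≈ 886 kN

t_e = 0.707 × 10 = 7.07 mm; A_we = 7.07 × 480 = 3394 mm².
Directional factor: 1.0 + 0.5 sin^1.5(60°) = 1.403.
F_nw = 0.6 × 620 × 1.403 = 521.9 MPa.
R_n/Ω = (521.9 × 3394) / 2.0 × 10⁻³ = 885.6 kN.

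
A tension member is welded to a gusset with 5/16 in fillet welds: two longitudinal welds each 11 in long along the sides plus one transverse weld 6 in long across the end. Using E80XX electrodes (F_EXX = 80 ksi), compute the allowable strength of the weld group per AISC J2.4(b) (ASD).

R_n/Ω ≈ 148 kip

t_e = 0.707 × 0.3125 = 0.2209 in.
R_nwl = 0.6 × 80 × 0.2209 × 22 = 233.3 kip (longitudinal, 2 welds).
R_nwt = 0.6 × 80 × 0.2209 × 6 = 63.63 kip (transverse, base value).
(i) R_nwl + R_nwt = 296.9 kip; (ii) 0.85 R_nwl + 1.5 R_nwt = 293.8 kip.
R_n = max = 296.9 kip [governs: (i)]; R_n/Ω = 148.5 kip.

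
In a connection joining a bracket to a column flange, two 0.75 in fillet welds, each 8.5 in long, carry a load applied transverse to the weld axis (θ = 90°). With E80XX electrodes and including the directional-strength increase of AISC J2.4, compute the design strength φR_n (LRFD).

φR_n ≈ 487 kip

E80XX → F_EXX = 80 ksi.
t_e = 0.707 × 0.75 = 0.5302 in; A_we = 0.5302 × 17 = 9.014 in².
Directional factor: 1.0 + 0.5 sin^1.5(90°) = 1.5.
F_nw = 0.6 × 80 × 1.5 = 72 ksi.
φR_n = 0.75 × 72 × 9.014 = 486.8 kip.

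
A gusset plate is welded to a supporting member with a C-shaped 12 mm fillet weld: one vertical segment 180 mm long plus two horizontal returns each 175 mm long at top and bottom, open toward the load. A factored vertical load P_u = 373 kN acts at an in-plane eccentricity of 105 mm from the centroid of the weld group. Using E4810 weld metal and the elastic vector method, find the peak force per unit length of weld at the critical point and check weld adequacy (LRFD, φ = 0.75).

f_max ≈ 1740 N/mm; adequate

E48XX → F_EXX = 480 MPa.
Total weld length L_w = 530 mm. Treat welds as unit-width lines.
Centroid: x̄ = 2×175×87.5 / 530 = 57.78 mm from the vertical weld.
Polar moment about centroid: J = I_x + I_y = [180³/12 + 2×175×90²] + [180×57.78² + 2(175³/12 + 175×29.72²)] = 5124000 mm³.
Direct shear f_v = P/L_w = 373×10³ / 530 = 703.8 N/mm (vertical).
Torsion M = P·e = 373×10³ × 105 = 39165000 N·mm.
Critical point at (x, y) = (117.2, 90) from centroid. f_tx = M·y/J = 687.9 N/mm; f_ty = M·x/J = 895.9 N/mm.
Resultant f_max = √[f_tx² + (f_v + f_ty)²] = √[687.9² + (703.8 + 895.9)²] = 1741 N/mm.
Capacity per unit length: φr_n = 0.75 × 0.6 × 480 × (0.707 × 12) = 1833 N/mm.
1741 ≤ 1833 → adequate.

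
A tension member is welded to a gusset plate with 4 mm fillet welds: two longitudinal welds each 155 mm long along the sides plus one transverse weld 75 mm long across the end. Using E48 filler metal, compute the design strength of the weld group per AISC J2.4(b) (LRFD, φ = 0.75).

E48XX → F_EXX = 480 MPa.
t_e = 0.707 × 4 = 2.828 mm.
R_nwl = 0.6 × 480 × 2.828 × 310 × 10⁻³ = 252.5 kN (longitudinal, 2 welds).
R_nwt = 0.6 × 480 × 2.828 × 75 × 10⁻³ = 61.08 kN (transverse, base value).
(i) R_nwl + R_nwt = 313.6 kN; (ii) 0.85 R_nwl + 1.5 R_nwt = 306.2 kN.
R_n = max = 313.6 kN [governs: (i)]; φR_n = 235.2 kN.

φR_n ≈ 235 kN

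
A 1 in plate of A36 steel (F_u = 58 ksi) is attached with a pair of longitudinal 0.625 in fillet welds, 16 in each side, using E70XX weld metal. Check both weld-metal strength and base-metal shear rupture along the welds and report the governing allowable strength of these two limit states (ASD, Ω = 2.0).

E70XX → F_EXX = 70 ksi.
t_e = 0.707 × 0.625 = 0.4419 in; L = 32 in.
Weld metal: R_n/Ω = (1/2.0) × 0.6 × 70 × 0.4419 × 32 = 296.9 kip.
Base metal (shear rupture): R_n/Ω = (1/2.0) × 0.6 × 58 × 1 × 32 = 556.8 kip.
Governing: weld metal.

R_n/Ω ≈ 297 kip (weld metal governs)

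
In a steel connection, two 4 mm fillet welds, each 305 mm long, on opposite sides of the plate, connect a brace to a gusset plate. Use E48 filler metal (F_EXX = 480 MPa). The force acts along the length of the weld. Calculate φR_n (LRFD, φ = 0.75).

Effective throat t_e = 0.707 × 4 = 2.828 mm.
Total length L = 610 mm; A_we = 2.828 × 610 = 1725 mm².
F_nw = 0.6 F_EXX = 0.6 × 480 = 288 MPa.
φR_n = 0.75 × 288 × 1725 × 10⁻³ = 372.6 kN.

φR_n ≈ 373 kN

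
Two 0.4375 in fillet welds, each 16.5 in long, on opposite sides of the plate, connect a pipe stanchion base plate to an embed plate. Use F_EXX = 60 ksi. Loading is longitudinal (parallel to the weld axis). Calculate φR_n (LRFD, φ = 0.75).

Effective throat t_e = 0.707 × 0.4375 = 0.3093 in.
Total length L = 33 in; A_we = 0.3093 × 33 = 10.21 in².
F_nw = 0.6 F_EXX = 0.6 × 60 = 36 ksi.
φR_n = 0.75 × 36 × 10.21 = 275.6 kips.

φR_n ≈ 276 kips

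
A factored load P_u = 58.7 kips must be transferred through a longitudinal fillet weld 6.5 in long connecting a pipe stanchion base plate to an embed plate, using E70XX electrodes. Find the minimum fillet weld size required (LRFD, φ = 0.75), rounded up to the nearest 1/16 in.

E70XX → F_EXX = 70 ksi.
Total weld length L = 6.5 in.
Required throat t_e = P_u / (φ × 0.6 F_EXX × L) = 58.7 / (0.75 × 0.6 × 70 × 6.5) = 0.2867 in.
Required leg w = t_e / 0.707 = 0.4055 in → use 7/16 in.

w = 7/16 in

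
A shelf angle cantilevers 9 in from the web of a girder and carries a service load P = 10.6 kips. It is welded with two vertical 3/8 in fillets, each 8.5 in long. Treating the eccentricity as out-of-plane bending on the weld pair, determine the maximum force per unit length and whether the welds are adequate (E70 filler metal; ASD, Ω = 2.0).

E70XX → F_EXX = 70 ksi.
L_w = 2 × 8.5 = 17 in; section modulus (unit throat) S = 2 × L²/6 = 24.08 in².
Direct shear f_v = P/L_w = 10.6/17 = 0.6235 kip/in.
Moment M = P × e = 10.6 × 9 = 95.4 kip·in; bending f_b = M/S = 3.961 kip/in.
f_max = √(f_v² + f_b²) = √(0.6235² + 3.961²) = 4.01 kip/in.
r_n/Ω = (1/2.0) × 0.6 × 70 × (0.707 × 0.375) = 5.568 kip/in → adequate.

f_max ≈ 4.01 kip/in; adequate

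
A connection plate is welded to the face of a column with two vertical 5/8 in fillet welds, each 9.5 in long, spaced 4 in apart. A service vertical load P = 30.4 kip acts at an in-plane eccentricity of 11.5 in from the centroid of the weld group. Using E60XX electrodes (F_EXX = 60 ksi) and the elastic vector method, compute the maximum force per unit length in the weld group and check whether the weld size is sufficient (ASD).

f_max ≈ 8.97 kip/in; NOT adequate

Total weld length L_w = 19 in. Treat welds as unit-width lines.
Polar moment about centroid: J = 2[d³/12 + d(b/2)²] = 2[9.5³/12 + 9.5×2²] = 218.9 in³.
Direct shear f_v = P/L_w = 30.4 / 19 = 1.6 kip/in (vertical).
Torsion M = P·e = 30.4 × 11.5 = 349.6 kip·in.
Critical point at (x, y) = (2, 4.75) from centroid. f_tx = M·y/J = 7.586 kip/in; f_ty = M·x/J = 3.194 kip/in.
Resultant f_max = √[f_tx² + (f_v + f_ty)²] = √[7.586² + (1.6 + 3.194)²] = 8.974 kip/in.
Capacity per unit length: r_n/Ω = (1/2.0) × 0.6 × 60 × (0.707 × 0.625) = 7.954 kip/in.
8.974 > 7.954 → NOT adequate.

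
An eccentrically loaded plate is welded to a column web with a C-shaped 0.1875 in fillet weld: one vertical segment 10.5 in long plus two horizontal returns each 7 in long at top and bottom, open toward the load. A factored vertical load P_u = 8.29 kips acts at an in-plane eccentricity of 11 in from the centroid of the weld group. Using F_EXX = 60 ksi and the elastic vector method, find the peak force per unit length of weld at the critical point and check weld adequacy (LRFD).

Total weld length L_w = 24.5 in. Treat welds as unit-width lines.
Centroid: x̄ = 2×7×3.5 / 24.5 = 2 in from the vertical weld.
Polar moment about centroid: J = I_x + I_y = [10.5³/12 + 2×7×5.25²] + [10.5×2² + 2(7³/12 + 7×1.5²)] = 613 in³.
Direct shear f_v = P/L_w = 8.29 / 24.5 = 0.3384 kip/in (vertical).
Torsion M = P·e = 8.29 × 11 = 91.19 kip·in.
Critical point at (x, y) = (5, 5.25) from centroid. f_tx = M·y/J = 0.781 kip/in; f_ty = M·x/J = 0.7438 kip/in.
Resultant f_max = √[f_tx² + (f_v + f_ty)²] = √[0.781² + (0.3384 + 0.7438)²] = 1.335 kip/in.
Capacity per unit length: φr_n = 0.75 × 0.6 × 60 × (0.707 × 0.1875) = 3.579 kip/in.
1.335 ≤ 3.579 → adequate.

f_max ≈ 1.33 kip/in; adequate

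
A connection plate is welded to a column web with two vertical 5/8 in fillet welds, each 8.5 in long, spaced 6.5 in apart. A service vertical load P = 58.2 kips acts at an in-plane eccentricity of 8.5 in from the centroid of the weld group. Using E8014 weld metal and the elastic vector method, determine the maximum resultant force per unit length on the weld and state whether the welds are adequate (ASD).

f_max ≈ 11.8 kip/in; NOT adequate

E80XX → F_EXX = 80 ksi.
Total weld length L_w = 17 in. Treat welds as unit-width lines.
Polar moment about centroid: J = 2[d³/12 + d(b/2)²] = 2[8.5³/12 + 8.5×3.25²] = 281.9 in³.
Direct shear f_v = P/L_w = 58.2 / 17 = 3.424 kip/in (vertical).
Torsion M = P·e = 58.2 × 8.5 = 494.7 kip·in.
Critical point at (x, y) = (3.25, 4.25) from centroid. f_tx = M·y/J = 7.458 kip/in; f_ty = M·x/J = 5.703 kip/in.
Resultant f_max = √[f_tx² + (f_v + f_ty)²] = √[7.458² + (3.424 + 5.703)²] = 11.79 kip/in.
Capacity per unit length: r_n/Ω = (1/2.0) × 0.6 × 80 × (0.707 × 0.625) = 10.6 kip/in.
11.79 > 10.6 → NOT adequate.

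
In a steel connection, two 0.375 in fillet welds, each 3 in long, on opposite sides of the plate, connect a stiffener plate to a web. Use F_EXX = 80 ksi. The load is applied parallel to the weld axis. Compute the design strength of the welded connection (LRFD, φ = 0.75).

Effective throat t_e = 0.707 × 0.375 = 0.2651 in.
Total length L = 6 in; A_we = 0.2651 × 6 = 1.591 in².
F_nw = 0.6 F_EXX = 0.6 × 80 = 48 ksi.
φR_n = 0.75 × 48 × 1.591 = 57.27 kips.

φR_n ≈ 57.3 kips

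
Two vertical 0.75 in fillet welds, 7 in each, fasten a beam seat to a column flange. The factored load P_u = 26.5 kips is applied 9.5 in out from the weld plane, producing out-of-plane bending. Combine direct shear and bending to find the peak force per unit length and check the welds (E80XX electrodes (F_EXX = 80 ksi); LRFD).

L_w = 2 × 7 = 14 in; section modulus (unit throat) S = 2 × L²/6 = 16.33 in².
Direct shear f_v = P/L_w = 26.5/14 = 1.893 kip/in.
Moment M = P × e = 26.5 × 9.5 = 251.75 kip·in; bending f_b = M/S = 15.41 kip/in.
f_max = √(f_v² + f_b²) = √(1.893² + 15.41²) = 15.53 kip/in.
φr_n = 0.75 × 0.6 × 80 × (0.707 × 0.75) = 19.09 kip/in → adequate.

f_max ≈ 15.5 kip/in; adequate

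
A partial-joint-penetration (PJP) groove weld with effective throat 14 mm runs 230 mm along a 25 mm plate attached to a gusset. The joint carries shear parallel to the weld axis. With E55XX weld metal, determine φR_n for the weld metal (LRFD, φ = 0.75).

E55XX → F_EXX = 550 MPa.
Effective throat (given) t_e = 14 mm.
A_we = 14 × 230 = 3220 mm².
F_nw = 0.6 F_EXX = 330 MPa.
φR_n = 0.75 × 330 × 3220 × 10⁻³ = 796.9 kN.

φR_n ≈ 797 kN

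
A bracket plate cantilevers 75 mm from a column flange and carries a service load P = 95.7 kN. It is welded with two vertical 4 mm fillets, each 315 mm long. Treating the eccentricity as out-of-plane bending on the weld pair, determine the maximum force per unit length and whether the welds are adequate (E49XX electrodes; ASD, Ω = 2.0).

f_max ≈ 265 N/mm; adequate

E49XX → F_EXX = 490 MPa.
L_w = 2 × 315 = 630 mm; section modulus (unit throat) S = 2 × L²/6 = 33080 mm².
Direct shear f_v = P/L_w = 95.7×10³/630 = 151.9 N/mm.
Moment M = P × e = 95.7×10³ × 75 = 7177500 N·mm; bending f_b = M/S = 217 N/mm.
f_max = √(f_v² + f_b²) = √(151.9² + 217²) = 264.9 N/mm.
r_n/Ω = (1/2.0) × 0.6 × 490 × (0.707 × 4) = 415.7 N/mm → adequate.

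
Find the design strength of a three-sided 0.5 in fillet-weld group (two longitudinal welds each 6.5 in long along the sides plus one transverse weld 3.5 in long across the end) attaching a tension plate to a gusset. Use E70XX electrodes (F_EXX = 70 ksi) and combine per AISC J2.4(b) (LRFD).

φR_n ≈ 184 kips

t_e = 0.707 × 0.5 = 0.3535 in.
R_nwl = 0.6 × 70 × 0.3535 × 13 = 193 kips (longitudinal, 2 welds).
R_nwt = 0.6 × 70 × 0.3535 × 3.5 = 51.96 kips (transverse, base value).
(i) R_nwl + R_nwt = 245 kips; (ii) 0.85 R_nwl + 1.5 R_nwt = 242 kips.
R_n = max = 245 kips [governs: (i)]; φR_n = 183.7 kips.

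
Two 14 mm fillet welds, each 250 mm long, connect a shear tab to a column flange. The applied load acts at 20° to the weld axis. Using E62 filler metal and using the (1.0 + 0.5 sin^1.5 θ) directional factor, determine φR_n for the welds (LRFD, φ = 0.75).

E62XX → F_EXX = 620 MPa.
t_e = 0.707 × 14 = 9.898 mm; A_we = 9.898 × 500 = 4949 mm².
Directional factor: 1.0 + 0.5 sin^1.5(20°) = 1.1.
F_nw = 0.6 × 620 × 1.1 = 409.2 MPa.
φR_n = 0.75 × 409.2 × 4949 × 10⁻³ = 1519 kN.

φR_n ≈ 1520 kN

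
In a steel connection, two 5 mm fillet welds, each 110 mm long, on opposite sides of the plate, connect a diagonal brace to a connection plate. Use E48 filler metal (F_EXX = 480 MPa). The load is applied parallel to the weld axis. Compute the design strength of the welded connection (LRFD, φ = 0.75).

Effective throat t_e = 0.707 × 5 = 3.535 mm.
Total length L = 220 mm; A_we = 3.535 × 220 = 777.7 mm².
F_nw = 0.6 F_EXX = 0.6 × 480 = 288 MPa.
φR_n = 0.75 × 288 × 777.7 × 10⁻³ = 168 kN.

φR_n ≈ 168 kN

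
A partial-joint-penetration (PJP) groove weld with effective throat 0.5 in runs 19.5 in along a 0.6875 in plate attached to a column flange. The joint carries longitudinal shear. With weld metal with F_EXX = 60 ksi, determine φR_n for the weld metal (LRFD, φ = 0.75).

Effective throat (given) t_e = 0.5 in.
A_we = 0.5 × 19.5 = 9.75 in².
F_nw = 0.6 F_EXX = 36 ksi.
φR_n = 0.75 × 36 × 9.75 = 263.2 kip.

φR_n ≈ 263 kip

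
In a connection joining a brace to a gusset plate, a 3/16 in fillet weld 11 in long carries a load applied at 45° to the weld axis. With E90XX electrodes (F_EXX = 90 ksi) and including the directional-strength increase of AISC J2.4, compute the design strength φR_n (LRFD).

φR_n ≈ 76.6 kip

t_e = 0.707 × 0.1875 = 0.1326 in; A_we = 0.1326 × 11 = 1.458 in².
Directional factor: 1.0 + 0.5 sin^1.5(45°) = 1.297.
F_nw = 0.6 × 90 × 1.297 = 70.05 ksi.
φR_n = 0.75 × 70.05 × 1.458 = 76.61 kip.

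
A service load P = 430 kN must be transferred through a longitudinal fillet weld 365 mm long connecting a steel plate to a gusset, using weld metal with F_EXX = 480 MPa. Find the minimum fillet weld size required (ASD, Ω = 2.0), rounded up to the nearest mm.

w = 12 mm

Total weld length L = 365 mm.
Required throat t_e = P × Ω / (0.6 F_EXX × L) = 430 × 2.0 / (0.6 × 480 × 365 × 10⁻³) = 8.181 mm.
Required leg w = t_e / 0.707 = 11.57 mm → use 12 mm.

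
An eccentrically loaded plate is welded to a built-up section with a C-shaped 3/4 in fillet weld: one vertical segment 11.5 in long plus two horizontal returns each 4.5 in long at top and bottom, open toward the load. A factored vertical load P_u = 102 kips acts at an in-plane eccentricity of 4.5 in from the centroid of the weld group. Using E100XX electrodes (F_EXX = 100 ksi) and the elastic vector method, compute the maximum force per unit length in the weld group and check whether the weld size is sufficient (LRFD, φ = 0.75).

f_max ≈ 10.2 kip/in; adequate

Total weld length L_w = 20.5 in. Treat welds as unit-width lines.
Centroid: x̄ = 2×4.5×2.25 / 20.5 = 0.9878 in from the vertical weld.
Polar moment about centroid: J = I_x + I_y = [11.5³/12 + 2×4.5×5.75²] + [11.5×0.9878² + 2(4.5³/12 + 4.5×1.262²)] = 465 in³.
Direct shear f_v = P/L_w = 102 / 20.5 = 4.976 kip/in (vertical).
Torsion M = P·e = 102 × 4.5 = 459 kip·in.
Critical point at (x, y) = (3.512, 5.75) from centroid. f_tx = M·y/J = 5.675 kip/in; f_ty = M·x/J = 3.467 kip/in.
Resultant f_max = √[f_tx² + (f_v + f_ty)²] = √[5.675² + (4.976 + 3.467)²] = 10.17 kip/in.
Capacity per unit length: φr_n = 0.75 × 0.6 × 100 × (0.707 × 0.75) = 23.86 kip/in.
10.17 ≤ 23.86 → adequate.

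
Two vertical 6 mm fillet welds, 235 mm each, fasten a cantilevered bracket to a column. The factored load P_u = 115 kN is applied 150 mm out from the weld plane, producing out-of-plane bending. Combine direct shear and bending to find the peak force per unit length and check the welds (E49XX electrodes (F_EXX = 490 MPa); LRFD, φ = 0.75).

L_w = 2 × 235 = 470 mm; section modulus (unit throat) S = 2 × L²/6 = 18410 mm².
Direct shear f_v = P/L_w = 115×10³/470 = 244.7 N/mm.
Moment M = P × e = 115×10³ × 150 = 17250000 N·mm; bending f_b = M/S = 937.1 N/mm.
f_max = √(f_v² + f_b²) = √(244.7² + 937.1²) = 968.5 N/mm.
φr_n = 0.75 × 0.6 × 490 × (0.707 × 6) = 935.4 N/mm → NOT adequate.

f_max ≈ 968 N/mm; NOT adequate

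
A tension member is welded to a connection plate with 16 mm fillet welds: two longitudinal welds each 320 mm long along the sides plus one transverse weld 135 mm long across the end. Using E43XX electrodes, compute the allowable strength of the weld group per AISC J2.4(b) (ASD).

E43XX → F_EXX = 430 MPa.
t_e = 0.707 × 16 = 11.31 mm.
R_nwl = 0.6 × 430 × 11.31 × 640 × 10⁻³ = 1868 kN (longitudinal, 2 welds).
R_nwt = 0.6 × 430 × 11.31 × 135 × 10⁻³ = 394 kN (transverse, base value).
(i) R_nwl + R_nwt = 2262 kN; (ii) 0.85 R_nwl + 1.5 R_nwt = 2179 kN.
R_n = max = 2262 kN [governs: (i)]; R_n/Ω = 1131 kN.

R_n/Ω ≈ 1130 kN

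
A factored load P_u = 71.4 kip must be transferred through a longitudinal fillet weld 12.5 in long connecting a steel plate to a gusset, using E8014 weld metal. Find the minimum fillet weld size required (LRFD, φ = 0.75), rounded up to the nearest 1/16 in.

w = 1/4 in

E80XX → F_EXX = 80 ksi.
Total weld length L = 12.5 in.
Required throat t_e = P_u / (φ × 0.6 F_EXX × L) = 71.4 / (0.75 × 0.6 × 80 × 12.5) = 0.1587 in.
Required leg w = t_e / 0.707 = 0.2244 in → use 1/4 in.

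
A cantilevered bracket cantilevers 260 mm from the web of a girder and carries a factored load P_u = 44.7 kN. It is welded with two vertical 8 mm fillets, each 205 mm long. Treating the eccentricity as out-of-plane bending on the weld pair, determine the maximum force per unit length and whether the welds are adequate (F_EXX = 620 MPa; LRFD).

f_max ≈ 837 N/mm; adequate

L_w = 2 × 205 = 410 mm; section modulus (unit throat) S = 2 × L²/6 = 14010 mm².
Direct shear f_v = P/L_w = 44.7×10³/410 = 109 N/mm.
Moment M = P × e = 44.7×10³ × 260 = 11622000 N·mm; bending f_b = M/S = 829.6 N/mm.
f_max = √(f_v² + f_b²) = √(109² + 829.6²) = 836.8 N/mm.
φr_n = 0.75 × 0.6 × 620 × (0.707 × 8) = 1578 N/mm → adequate.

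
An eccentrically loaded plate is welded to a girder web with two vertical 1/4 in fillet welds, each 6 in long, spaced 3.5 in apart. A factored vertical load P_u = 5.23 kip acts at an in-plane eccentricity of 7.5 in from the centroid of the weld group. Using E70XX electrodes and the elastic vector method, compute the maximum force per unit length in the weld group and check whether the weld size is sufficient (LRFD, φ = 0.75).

f_max ≈ 2.13 kip/in; adequate

E70XX → F_EXX = 70 ksi.
Total weld length L_w = 12 in. Treat welds as unit-width lines.
Polar moment about centroid: J = 2[d³/12 + d(b/2)²] = 2[6³/12 + 6×1.75²] = 72.75 in³.
Direct shear f_v = P/L_w = 5.23 / 12 = 0.4358 kip/in (vertical).
Torsion M = P·e = 5.23 × 7.5 = 39.225 kip·in.
Critical point at (x, y) = (1.75, 3) from centroid. f_tx = M·y/J = 1.618 kip/in; f_ty = M·x/J = 0.9436 kip/in.
Resultant f_max = √[f_tx² + (f_v + f_ty)²] = √[1.618² + (0.4358 + 0.9436)²] = 2.126 kip/in.
Capacity per unit length: φr_n = 0.75 × 0.6 × 70 × (0.707 × 0.25) = 5.568 kip/in.
2.126 ≤ 5.568 → adequate.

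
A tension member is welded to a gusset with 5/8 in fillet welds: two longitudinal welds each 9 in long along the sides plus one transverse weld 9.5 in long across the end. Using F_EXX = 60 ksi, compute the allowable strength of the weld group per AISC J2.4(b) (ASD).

t_e = 0.707 × 0.625 = 0.4419 in.
R_nwl = 0.6 × 60 × 0.4419 × 18 = 286.3 kips (longitudinal, 2 welds).
R_nwt = 0.6 × 60 × 0.4419 × 9.5 = 151.1 kips (transverse, base value).
(i) R_nwl + R_nwt = 437.5 kips; (ii) 0.85 R_nwl + 1.5 R_nwt = 470.1 kips.
R_n = max = 470.1 kips [governs: (ii)]; R_n/Ω = 235 kips.

R_n/Ω ≈ 235 kips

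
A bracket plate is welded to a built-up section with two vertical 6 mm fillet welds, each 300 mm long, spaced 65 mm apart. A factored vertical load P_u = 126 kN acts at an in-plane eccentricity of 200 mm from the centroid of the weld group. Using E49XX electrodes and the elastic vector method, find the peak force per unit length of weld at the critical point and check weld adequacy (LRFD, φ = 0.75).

E49XX → F_EXX = 490 MPa.
Total weld length L_w = 600 mm. Treat welds as unit-width lines.
Polar moment about centroid: J = 2[d³/12 + d(b/2)²] = 2[300³/12 + 300×32.5²] = 5134000 mm³.
Direct shear f_v = P/L_w = 126×10³ / 600 = 210 N/mm (vertical).
Torsion M = P·e = 126×10³ × 200 = 25200000 N·mm.
Critical point at (x, y) = (32.5, 150) from centroid. f_tx = M·y/J = 736.3 N/mm; f_ty = M·x/J = 159.5 N/mm.
Resultant f_max = √[f_tx² + (f_v + f_ty)²] = √[736.3² + (210 + 159.5)²] = 823.8 N/mm.
Capacity per unit length: φr_n = 0.75 × 0.6 × 490 × (0.707 × 6) = 935.4 N/mm.
823.8 ≤ 935.4 → adequate.

f_max ≈ 824 N/mm; adequate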